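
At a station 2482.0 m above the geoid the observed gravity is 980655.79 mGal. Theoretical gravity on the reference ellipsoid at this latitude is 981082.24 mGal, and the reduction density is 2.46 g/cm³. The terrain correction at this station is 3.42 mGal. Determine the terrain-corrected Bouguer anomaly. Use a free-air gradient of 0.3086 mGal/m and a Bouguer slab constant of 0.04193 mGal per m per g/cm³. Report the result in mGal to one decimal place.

Free-air correction = 0.3086 × 2482.0 = 765.95 mGal
Free-air anomaly = 980655.79 − 981082.24 + (765.95) = 339.50 mGal
Bouguer slab correction = 0.04193 × 2.46 × 2482.0 = 256.01 mGal
Simple Bouguer anomaly = 339.50 − (256.01) = 83.49 mGal
Complete Bouguer anomaly = 83.49 + 3.42 = 86.91 mGal

86.9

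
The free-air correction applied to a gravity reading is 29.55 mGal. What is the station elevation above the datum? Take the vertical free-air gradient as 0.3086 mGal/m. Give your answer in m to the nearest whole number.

96

h = 29.55 / 0.3086 = 95.76 m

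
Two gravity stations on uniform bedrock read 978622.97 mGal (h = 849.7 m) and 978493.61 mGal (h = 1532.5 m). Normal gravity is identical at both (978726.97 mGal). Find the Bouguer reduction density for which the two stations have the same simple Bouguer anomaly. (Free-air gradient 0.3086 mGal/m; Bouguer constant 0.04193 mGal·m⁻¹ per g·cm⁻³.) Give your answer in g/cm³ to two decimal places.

Δg_obs = 978493.61 − 978622.97 = -129.36 mGal over Δh = 1532.5 − 849.7 = 682.8 m
Equal Bouguer anomalies ⇒ Δg_obs + (0.3086 − 0.04193ρ)·Δh = 0
0.3086 − 0.04193ρ = −Δg_obs/Δh = 0.18946
ρ = (0.3086 − 0.18946) / 0.04193 = 2.84 g/cm³

2.84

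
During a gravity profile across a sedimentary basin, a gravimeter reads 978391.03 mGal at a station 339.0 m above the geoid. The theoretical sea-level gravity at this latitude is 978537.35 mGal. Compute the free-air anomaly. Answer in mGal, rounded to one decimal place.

Free-air correction = 0.3086 × 339.0 = 104.62 mGal
Free-air anomaly = 978391.03 − 978537.35 + (104.62) = -41.70 mGal

-41.7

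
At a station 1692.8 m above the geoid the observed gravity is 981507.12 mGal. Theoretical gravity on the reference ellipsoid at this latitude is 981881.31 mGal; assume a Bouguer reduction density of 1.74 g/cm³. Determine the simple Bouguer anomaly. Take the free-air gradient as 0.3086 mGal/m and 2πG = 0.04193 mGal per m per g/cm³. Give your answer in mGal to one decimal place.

24.7

Free-air correction = 0.3086 × 1692.8 = 522.40 mGal
Free-air anomaly = 981507.12 − 981881.31 + (522.40) = 148.21 mGal
Bouguer slab correction = 0.04193 × 1.74 × 1692.8 = 123.50 mGal
Simple Bouguer anomaly = 148.21 − (123.50) = 24.71 mGal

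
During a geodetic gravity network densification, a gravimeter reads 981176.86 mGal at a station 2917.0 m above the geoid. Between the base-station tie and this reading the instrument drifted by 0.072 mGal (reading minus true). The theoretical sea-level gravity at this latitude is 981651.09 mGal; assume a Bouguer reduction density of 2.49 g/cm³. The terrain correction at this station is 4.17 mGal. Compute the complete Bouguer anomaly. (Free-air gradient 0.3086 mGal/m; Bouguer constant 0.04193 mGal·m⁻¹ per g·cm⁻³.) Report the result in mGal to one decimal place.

Drift-corrected reading = 981176.86 − (0.072) = 981176.788 mGal
Free-air correction = 0.3086 × 2917.0 = 900.19 mGal
Free-air anomaly = 981176.788 − 981651.09 + (900.19) = 425.888 mGal
Bouguer slab correction = 0.04193 × 2.49 × 2917.0 = 304.55 mGal
Simple Bouguer anomaly = 425.888 − (304.55) = 121.338 mGal
Complete Bouguer anomaly = 121.338 + 4.17 = 125.508 mGal

125.5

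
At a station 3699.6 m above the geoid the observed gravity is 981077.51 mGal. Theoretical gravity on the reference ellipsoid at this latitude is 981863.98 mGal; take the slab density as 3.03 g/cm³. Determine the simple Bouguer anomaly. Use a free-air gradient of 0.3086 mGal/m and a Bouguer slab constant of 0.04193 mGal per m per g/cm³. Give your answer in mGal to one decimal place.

Free-air correction = 0.3086 × 3699.6 = 1141.70 mGal
Free-air anomaly = 981077.51 − 981863.98 + (1141.70) = 355.23 mGal
Bouguer slab correction = 0.04193 × 3.03 × 3699.6 = 470.03 mGal
Simple Bouguer anomaly = 355.23 − (470.03) = -114.80 mGal

-114.8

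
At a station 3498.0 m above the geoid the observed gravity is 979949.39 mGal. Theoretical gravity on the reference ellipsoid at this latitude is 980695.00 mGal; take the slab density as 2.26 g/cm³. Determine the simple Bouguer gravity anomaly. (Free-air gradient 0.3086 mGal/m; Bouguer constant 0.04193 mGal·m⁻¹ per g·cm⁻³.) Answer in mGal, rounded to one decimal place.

Free-air correction = 0.3086 × 3498.0 = 1079.48 mGal
Free-air anomaly = 979949.39 − 980695.00 + (1079.48) = 333.87 mGal
Bouguer slab correction = 0.04193 × 2.26 × 3498.0 = 331.48 mGal
Simple Bouguer anomaly = 333.87 − (331.48) = 2.39 mGal

2.4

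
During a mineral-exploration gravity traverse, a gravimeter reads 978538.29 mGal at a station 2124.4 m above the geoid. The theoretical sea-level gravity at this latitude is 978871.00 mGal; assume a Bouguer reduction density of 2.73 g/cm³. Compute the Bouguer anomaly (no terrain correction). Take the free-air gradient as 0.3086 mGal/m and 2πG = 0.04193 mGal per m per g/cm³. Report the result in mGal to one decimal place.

Free-air correction = 0.3086 × 2124.4 = 655.59 mGal
Free-air anomaly = 978538.29 − 978871.00 + (655.59) = 322.88 mGal
Bouguer slab correction = 0.04193 × 2.73 × 2124.4 = 243.18 mGal
Simple Bouguer anomaly = 322.88 − (243.18) = 79.70 mGal

79.7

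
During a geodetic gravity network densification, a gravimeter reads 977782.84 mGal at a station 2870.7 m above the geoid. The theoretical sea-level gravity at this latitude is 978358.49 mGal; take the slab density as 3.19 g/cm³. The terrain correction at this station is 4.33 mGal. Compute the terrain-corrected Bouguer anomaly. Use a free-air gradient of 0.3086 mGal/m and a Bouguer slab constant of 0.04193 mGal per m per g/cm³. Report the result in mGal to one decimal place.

Free-air correction = 0.3086 × 2870.7 = 885.90 mGal
Free-air anomaly = 977782.84 − 978358.49 + (885.90) = 310.25 mGal
Bouguer slab correction = 0.04193 × 3.19 × 2870.7 = 383.98 mGal
Simple Bouguer anomaly = 310.25 − (383.98) = -73.73 mGal
Complete Bouguer anomaly = -73.73 + 4.33 = -69.40 mGal

-69.4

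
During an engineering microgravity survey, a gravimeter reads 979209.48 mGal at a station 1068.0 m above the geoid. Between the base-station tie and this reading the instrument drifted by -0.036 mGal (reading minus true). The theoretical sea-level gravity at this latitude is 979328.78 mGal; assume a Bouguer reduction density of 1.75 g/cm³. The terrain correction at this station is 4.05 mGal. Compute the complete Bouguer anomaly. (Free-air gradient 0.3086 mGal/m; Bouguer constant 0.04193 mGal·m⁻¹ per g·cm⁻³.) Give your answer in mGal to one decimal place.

Drift-corrected reading = 979209.48 − (-0.036) = 979209.516 mGal
Free-air correction = 0.3086 × 1068.0 = 329.58 mGal
Free-air anomaly = 979209.516 − 979328.78 + (329.58) = 210.316 mGal
Bouguer slab correction = 0.04193 × 1.75 × 1068.0 = 78.37 mGal
Simple Bouguer anomaly = 210.316 − (78.37) = 131.946 mGal
Complete Bouguer anomaly = 131.946 + 4.05 = 135.996 mGal

136.0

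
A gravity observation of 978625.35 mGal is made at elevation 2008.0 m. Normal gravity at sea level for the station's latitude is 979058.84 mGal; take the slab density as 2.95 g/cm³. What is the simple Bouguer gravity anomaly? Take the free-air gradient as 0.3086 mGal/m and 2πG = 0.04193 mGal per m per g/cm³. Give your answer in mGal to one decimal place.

-62.2

Free-air correction = 0.3086 × 2008.0 = 619.67 mGal
Free-air anomaly = 978625.35 − 979058.84 + (619.67) = 186.18 mGal
Bouguer slab correction = 0.04193 × 2.95 × 2008.0 = 248.38 mGal
Simple Bouguer anomaly = 186.18 − (248.38) = -62.20 mGal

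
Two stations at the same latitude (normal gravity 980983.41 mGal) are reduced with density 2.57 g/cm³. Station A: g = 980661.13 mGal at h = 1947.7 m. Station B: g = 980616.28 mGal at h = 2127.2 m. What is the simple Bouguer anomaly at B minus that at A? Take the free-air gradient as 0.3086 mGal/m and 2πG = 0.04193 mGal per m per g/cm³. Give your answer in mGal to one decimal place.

Δg_SB(A) = 980661.13 − 980983.41 + 0.3086×1947.7 − 0.04193×2.57×1947.7 = 68.90 mGal
Δg_SB(B) = 980616.28 − 980983.41 + 0.3086×2127.2 − 0.04193×2.57×2127.2 = 60.10 mGal
Difference = 60.10 − (68.90) = -8.80 mGal

-8.8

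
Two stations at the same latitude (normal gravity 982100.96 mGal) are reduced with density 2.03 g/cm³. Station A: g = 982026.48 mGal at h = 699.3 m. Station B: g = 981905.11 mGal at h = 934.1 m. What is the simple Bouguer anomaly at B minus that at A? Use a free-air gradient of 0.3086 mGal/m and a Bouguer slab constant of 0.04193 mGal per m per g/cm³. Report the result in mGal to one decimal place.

-68.9

Δg_SB(A) = 982026.48 − 982100.96 + 0.3086×699.3 − 0.04193×2.03×699.3 = 81.80 mGal
Δg_SB(B) = 981905.11 − 982100.96 + 0.3086×934.1 − 0.04193×2.03×934.1 = 12.90 mGal
Difference = 12.90 − (81.80) = -68.90 mGal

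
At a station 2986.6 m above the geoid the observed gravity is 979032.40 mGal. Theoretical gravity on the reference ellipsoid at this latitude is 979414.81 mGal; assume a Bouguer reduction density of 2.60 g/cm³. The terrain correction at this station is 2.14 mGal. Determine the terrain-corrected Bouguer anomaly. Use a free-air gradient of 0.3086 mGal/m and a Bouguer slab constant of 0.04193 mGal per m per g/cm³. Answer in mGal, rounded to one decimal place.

Free-air correction = 0.3086 × 2986.6 = 921.66 mGal
Free-air anomaly = 979032.40 − 979414.81 + (921.66) = 539.25 mGal
Bouguer slab correction = 0.04193 × 2.60 × 2986.6 = 325.59 mGal
Simple Bouguer anomaly = 539.25 − (325.59) = 213.66 mGal
Complete Bouguer anomaly = 213.66 + 2.14 = 215.80 mGal

215.8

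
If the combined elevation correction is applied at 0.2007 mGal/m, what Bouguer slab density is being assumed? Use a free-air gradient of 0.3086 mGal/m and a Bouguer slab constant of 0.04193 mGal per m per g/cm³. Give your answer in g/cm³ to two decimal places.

0.2007 = 0.3086 − 0.04193 × ρ
ρ = (0.3086 − 0.2007) / 0.04193 = 2.57 g/cm³

2.57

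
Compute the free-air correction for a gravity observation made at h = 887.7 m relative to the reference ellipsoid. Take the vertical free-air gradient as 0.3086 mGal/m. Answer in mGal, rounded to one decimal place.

273.9

Free-air correction = 0.3086 × 887.7 = 273.9 mGal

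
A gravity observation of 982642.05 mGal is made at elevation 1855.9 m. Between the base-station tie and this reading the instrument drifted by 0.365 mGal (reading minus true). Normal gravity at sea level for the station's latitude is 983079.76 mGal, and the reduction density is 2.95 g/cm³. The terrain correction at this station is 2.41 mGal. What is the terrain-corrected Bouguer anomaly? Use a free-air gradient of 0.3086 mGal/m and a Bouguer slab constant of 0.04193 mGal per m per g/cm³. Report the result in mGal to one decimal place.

Drift-corrected reading = 982642.05 − (0.365) = 982641.685 mGal
Free-air correction = 0.3086 × 1855.9 = 572.73 mGal
Free-air anomaly = 982641.685 − 983079.76 + (572.73) = 134.655 mGal
Bouguer slab correction = 0.04193 × 2.95 × 1855.9 = 229.56 mGal
Simple Bouguer anomaly = 134.655 − (229.56) = -94.905 mGal
Complete Bouguer anomaly = -94.905 + 2.41 = -92.495 mGal

-92.5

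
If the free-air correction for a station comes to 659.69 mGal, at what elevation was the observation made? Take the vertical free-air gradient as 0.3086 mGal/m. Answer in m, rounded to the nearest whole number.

2138

h = 659.69 / 0.3086 = 2137.69 m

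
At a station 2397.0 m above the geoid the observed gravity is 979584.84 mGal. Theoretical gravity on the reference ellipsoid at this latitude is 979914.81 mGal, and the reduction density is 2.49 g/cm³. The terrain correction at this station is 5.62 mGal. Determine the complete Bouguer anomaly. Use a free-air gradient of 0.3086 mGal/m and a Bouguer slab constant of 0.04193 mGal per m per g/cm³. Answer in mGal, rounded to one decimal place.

Free-air correction = 0.3086 × 2397.0 = 739.71 mGal
Free-air anomaly = 979584.84 − 979914.81 + (739.71) = 409.74 mGal
Bouguer slab correction = 0.04193 × 2.49 × 2397.0 = 250.26 mGal
Simple Bouguer anomaly = 409.74 − (250.26) = 159.48 mGal
Complete Bouguer anomaly = 159.48 + 5.62 = 165.10 mGal

165.1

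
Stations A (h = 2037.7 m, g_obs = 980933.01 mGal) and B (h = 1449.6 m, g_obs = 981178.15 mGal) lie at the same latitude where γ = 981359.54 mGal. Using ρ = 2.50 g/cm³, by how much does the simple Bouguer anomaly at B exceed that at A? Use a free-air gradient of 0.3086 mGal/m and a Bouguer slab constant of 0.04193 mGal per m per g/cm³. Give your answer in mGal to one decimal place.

125.3

Δg_SB(A) = 980933.01 − 981359.54 + 0.3086×2037.7 − 0.04193×2.50×2037.7 = -11.30 mGal
Δg_SB(B) = 981178.15 − 981359.54 + 0.3086×1449.6 − 0.04193×2.50×1449.6 = 114.00 mGal
Difference = 114.00 − (-11.30) = 125.30 mGal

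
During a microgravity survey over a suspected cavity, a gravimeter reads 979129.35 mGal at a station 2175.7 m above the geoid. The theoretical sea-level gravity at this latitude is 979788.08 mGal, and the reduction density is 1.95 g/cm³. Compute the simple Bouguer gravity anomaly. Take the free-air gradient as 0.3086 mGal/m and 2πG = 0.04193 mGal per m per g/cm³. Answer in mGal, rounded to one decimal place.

Free-air correction = 0.3086 × 2175.7 = 671.42 mGal
Free-air anomaly = 979129.35 − 979788.08 + (671.42) = 12.69 mGal
Bouguer slab correction = 0.04193 × 1.95 × 2175.7 = 177.89 mGal
Simple Bouguer anomaly = 12.69 − (177.89) = -165.20 mGal

-165.2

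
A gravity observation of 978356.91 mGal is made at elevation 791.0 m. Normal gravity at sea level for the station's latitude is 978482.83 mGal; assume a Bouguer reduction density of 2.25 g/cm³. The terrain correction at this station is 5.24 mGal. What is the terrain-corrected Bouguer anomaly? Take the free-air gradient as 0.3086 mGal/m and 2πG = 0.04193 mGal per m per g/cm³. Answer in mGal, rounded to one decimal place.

Free-air correction = 0.3086 × 791.0 = 244.10 mGal
Free-air anomaly = 978356.91 − 978482.83 + (244.10) = 118.18 mGal
Bouguer slab correction = 0.04193 × 2.25 × 791.0 = 74.62 mGal
Simple Bouguer anomaly = 118.18 − (74.62) = 43.56 mGal
Complete Bouguer anomaly = 43.56 + 5.24 = 48.80 mGal

48.8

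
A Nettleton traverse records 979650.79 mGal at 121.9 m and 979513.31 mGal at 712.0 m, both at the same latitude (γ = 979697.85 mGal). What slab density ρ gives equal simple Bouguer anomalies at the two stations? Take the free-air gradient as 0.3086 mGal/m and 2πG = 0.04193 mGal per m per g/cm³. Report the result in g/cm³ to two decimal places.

1.80

Δg_obs = 979513.31 − 979650.79 = -137.48 mGal over Δh = 712.0 − 121.9 = 590.1 m
Equal Bouguer anomalies ⇒ Δg_obs + (0.3086 − 0.04193ρ)·Δh = 0
0.3086 − 0.04193ρ = −Δg_obs/Δh = 0.23298
ρ = (0.3086 − 0.23298) / 0.04193 = 1.80 g/cm³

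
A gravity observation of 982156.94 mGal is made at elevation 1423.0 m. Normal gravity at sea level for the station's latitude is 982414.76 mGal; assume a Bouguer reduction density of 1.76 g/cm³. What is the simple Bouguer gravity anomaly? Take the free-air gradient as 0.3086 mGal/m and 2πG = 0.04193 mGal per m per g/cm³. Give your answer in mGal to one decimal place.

Free-air correction = 0.3086 × 1423.0 = 439.14 mGal
Free-air anomaly = 982156.94 − 982414.76 + (439.14) = 181.32 mGal
Bouguer slab correction = 0.04193 × 1.76 × 1423.0 = 105.01 mGal
Simple Bouguer anomaly = 181.32 − (105.01) = 76.31 mGal

76.3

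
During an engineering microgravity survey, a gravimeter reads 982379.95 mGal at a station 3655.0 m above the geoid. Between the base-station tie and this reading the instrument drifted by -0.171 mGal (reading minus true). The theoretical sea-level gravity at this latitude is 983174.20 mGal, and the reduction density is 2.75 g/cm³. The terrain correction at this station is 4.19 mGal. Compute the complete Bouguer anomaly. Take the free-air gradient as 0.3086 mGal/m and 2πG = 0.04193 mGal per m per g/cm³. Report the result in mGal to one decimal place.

Drift-corrected reading = 982379.95 − (-0.171) = 982380.121 mGal
Free-air correction = 0.3086 × 3655.0 = 1127.93 mGal
Free-air anomaly = 982380.121 − 983174.20 + (1127.93) = 333.851 mGal
Bouguer slab correction = 0.04193 × 2.75 × 3655.0 = 421.45 mGal
Simple Bouguer anomaly = 333.851 − (421.45) = -87.599 mGal
Complete Bouguer anomaly = -87.599 + 4.19 = -83.409 mGal

-83.4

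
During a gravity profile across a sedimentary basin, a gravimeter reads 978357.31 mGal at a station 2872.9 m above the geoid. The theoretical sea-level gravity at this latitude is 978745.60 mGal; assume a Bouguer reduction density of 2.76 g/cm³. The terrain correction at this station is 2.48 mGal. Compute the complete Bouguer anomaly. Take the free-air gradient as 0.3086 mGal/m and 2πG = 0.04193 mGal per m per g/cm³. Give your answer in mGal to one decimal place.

Free-air correction = 0.3086 × 2872.9 = 886.58 mGal
Free-air anomaly = 978357.31 − 978745.60 + (886.58) = 498.29 mGal
Bouguer slab correction = 0.04193 × 2.76 × 2872.9 = 332.47 mGal
Simple Bouguer anomaly = 498.29 − (332.47) = 165.82 mGal
Complete Bouguer anomaly = 165.82 + 2.48 = 168.30 mGal

168.3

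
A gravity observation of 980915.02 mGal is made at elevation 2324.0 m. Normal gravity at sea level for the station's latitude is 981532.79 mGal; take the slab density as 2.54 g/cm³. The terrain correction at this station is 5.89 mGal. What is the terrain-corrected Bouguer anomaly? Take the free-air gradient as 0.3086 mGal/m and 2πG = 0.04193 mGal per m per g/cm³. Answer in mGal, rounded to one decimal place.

Free-air correction = 0.3086 × 2324.0 = 717.19 mGal
Free-air anomaly = 980915.02 − 981532.79 + (717.19) = 99.42 mGal
Bouguer slab correction = 0.04193 × 2.54 × 2324.0 = 247.51 mGal
Simple Bouguer anomaly = 99.42 − (247.51) = -148.09 mGal
Complete Bouguer anomaly = -148.09 + 5.89 = -142.20 mGal

-142.2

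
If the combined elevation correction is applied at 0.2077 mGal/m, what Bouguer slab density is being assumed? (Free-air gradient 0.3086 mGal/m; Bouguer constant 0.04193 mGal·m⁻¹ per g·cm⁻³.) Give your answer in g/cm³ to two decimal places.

0.2077 = 0.3086 − 0.04193 × ρ
ρ = (0.3086 − 0.2077) / 0.04193 = 2.41 g/cm³

2.41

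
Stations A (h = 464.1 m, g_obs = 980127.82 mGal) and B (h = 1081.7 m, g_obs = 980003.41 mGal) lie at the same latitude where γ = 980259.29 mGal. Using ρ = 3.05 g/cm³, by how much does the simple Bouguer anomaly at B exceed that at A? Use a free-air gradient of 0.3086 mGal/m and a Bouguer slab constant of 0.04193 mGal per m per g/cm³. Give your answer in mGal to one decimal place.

Δg_SB(A) = 980127.82 − 980259.29 + 0.3086×464.1 − 0.04193×3.05×464.1 = -47.60 mGal
Δg_SB(B) = 980003.41 − 980259.29 + 0.3086×1081.7 − 0.04193×3.05×1081.7 = -60.40 mGal
Difference = -60.40 − (-47.60) = -12.80 mGal

-12.8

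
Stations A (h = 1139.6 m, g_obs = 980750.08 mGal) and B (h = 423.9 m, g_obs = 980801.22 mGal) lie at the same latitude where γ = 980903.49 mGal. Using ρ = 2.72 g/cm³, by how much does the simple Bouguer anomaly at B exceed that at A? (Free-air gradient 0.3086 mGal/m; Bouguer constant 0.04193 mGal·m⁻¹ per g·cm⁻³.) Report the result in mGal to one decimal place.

Δg_SB(A) = 980750.08 − 980903.49 + 0.3086×1139.6 − 0.04193×2.72×1139.6 = 68.30 mGal
Δg_SB(B) = 980801.22 − 980903.49 + 0.3086×423.9 − 0.04193×2.72×423.9 = -19.80 mGal
Difference = -19.80 − (68.30) = -88.10 mGal

-88.1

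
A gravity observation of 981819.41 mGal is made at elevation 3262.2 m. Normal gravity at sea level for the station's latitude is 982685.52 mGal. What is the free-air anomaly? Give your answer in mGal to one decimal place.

Free-air correction = 0.3086 × 3262.2 = 1006.71 mGal
Free-air anomaly = 981819.41 − 982685.52 + (1006.71) = 140.60 mGal

140.6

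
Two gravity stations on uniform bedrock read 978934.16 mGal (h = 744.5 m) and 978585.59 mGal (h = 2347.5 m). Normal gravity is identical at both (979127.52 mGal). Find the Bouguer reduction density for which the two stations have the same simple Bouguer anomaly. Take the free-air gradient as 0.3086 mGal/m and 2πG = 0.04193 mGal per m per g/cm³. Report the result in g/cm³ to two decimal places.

2.17

Δg_obs = 978585.59 − 978934.16 = -348.57 mGal over Δh = 2347.5 − 744.5 = 1603.0 m
Equal Bouguer anomalies ⇒ Δg_obs + (0.3086 − 0.04193ρ)·Δh = 0
0.3086 − 0.04193ρ = −Δg_obs/Δh = 0.21745
ρ = (0.3086 − 0.21745) / 0.04193 = 2.17 g/cm³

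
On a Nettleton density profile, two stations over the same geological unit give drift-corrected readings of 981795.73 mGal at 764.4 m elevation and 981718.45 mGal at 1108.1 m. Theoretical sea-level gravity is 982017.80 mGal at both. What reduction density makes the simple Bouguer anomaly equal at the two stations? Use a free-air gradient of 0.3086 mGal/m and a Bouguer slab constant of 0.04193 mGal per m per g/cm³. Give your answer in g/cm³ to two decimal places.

Δg_obs = 981718.45 − 981795.73 = -77.28 mGal over Δh = 1108.1 − 764.4 = 343.7 m
Equal Bouguer anomalies ⇒ Δg_obs + (0.3086 − 0.04193ρ)·Δh = 0
0.3086 − 0.04193ρ = −Δg_obs/Δh = 0.22485
ρ = (0.3086 − 0.22485) / 0.04193 = 2.00 g/cm³

2.00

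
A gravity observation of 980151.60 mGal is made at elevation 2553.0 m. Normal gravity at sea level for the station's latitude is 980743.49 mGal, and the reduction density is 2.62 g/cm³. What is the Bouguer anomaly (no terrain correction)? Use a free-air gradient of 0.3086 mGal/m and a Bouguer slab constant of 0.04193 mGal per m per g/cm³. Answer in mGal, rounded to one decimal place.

Free-air correction = 0.3086 × 2553.0 = 787.86 mGal
Free-air anomaly = 980151.60 − 980743.49 + (787.86) = 195.97 mGal
Bouguer slab correction = 0.04193 × 2.62 × 2553.0 = 280.46 mGal
Simple Bouguer anomaly = 195.97 − (280.46) = -84.49 mGal

-84.5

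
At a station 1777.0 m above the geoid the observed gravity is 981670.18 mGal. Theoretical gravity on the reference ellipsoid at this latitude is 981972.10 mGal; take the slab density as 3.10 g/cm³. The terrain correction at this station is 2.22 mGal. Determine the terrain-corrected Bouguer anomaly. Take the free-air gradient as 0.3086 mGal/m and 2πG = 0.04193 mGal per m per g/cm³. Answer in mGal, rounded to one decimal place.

Free-air correction = 0.3086 × 1777.0 = 548.38 mGal
Free-air anomaly = 981670.18 − 981972.10 + (548.38) = 246.46 mGal
Bouguer slab correction = 0.04193 × 3.10 × 1777.0 = 230.98 mGal
Simple Bouguer anomaly = 246.46 − (230.98) = 15.48 mGal
Complete Bouguer anomaly = 15.48 + 2.22 = 17.70 mGal

17.7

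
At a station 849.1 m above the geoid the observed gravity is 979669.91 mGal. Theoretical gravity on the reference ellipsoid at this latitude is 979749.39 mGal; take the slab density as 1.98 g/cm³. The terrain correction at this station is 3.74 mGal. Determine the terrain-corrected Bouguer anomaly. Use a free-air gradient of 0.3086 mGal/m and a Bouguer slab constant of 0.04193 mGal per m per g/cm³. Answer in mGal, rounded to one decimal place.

Free-air correction = 0.3086 × 849.1 = 262.03 mGal
Free-air anomaly = 979669.91 − 979749.39 + (262.03) = 182.55 mGal
Bouguer slab correction = 0.04193 × 1.98 × 849.1 = 70.49 mGal
Simple Bouguer anomaly = 182.55 − (70.49) = 112.06 mGal
Complete Bouguer anomaly = 112.06 + 3.74 = 115.80 mGal

115.8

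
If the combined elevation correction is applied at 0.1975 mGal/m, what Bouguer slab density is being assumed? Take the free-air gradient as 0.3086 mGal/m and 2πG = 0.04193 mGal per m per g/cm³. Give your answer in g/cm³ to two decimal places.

2.65

0.1975 = 0.3086 − 0.04193 × ρ
ρ = (0.3086 − 0.1975) / 0.04193 = 2.65 g/cm³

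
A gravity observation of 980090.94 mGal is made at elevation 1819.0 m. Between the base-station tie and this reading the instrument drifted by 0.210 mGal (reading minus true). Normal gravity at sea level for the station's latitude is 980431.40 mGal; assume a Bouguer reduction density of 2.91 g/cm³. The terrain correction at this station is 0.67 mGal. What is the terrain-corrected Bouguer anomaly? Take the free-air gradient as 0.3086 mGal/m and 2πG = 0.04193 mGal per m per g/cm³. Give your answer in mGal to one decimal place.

Drift-corrected reading = 980090.94 − (0.210) = 980090.730 mGal
Free-air correction = 0.3086 × 1819.0 = 561.34 mGal
Free-air anomaly = 980090.730 − 980431.40 + (561.34) = 220.670 mGal
Bouguer slab correction = 0.04193 × 2.91 × 1819.0 = 221.95 mGal
Simple Bouguer anomaly = 220.670 − (221.95) = -1.280 mGal
Complete Bouguer anomaly = -1.280 + 0.67 = -0.610 mGal

-0.6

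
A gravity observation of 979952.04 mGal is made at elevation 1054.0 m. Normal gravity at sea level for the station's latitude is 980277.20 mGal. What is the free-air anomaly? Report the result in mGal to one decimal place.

Free-air correction = 0.3086 × 1054.0 = 325.26 mGal
Free-air anomaly = 979952.04 − 980277.20 + (325.26) = 0.10 mGal

0.1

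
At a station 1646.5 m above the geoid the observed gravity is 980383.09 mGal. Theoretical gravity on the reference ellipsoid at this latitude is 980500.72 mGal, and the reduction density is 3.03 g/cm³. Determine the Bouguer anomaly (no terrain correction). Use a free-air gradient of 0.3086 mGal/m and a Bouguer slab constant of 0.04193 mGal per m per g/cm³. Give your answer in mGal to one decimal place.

181.3

Free-air correction = 0.3086 × 1646.5 = 508.11 mGal
Free-air anomaly = 980383.09 − 980500.72 + (508.11) = 390.48 mGal
Bouguer slab correction = 0.04193 × 3.03 × 1646.5 = 209.18 mGal
Simple Bouguer anomaly = 390.48 − (209.18) = 181.30 mGal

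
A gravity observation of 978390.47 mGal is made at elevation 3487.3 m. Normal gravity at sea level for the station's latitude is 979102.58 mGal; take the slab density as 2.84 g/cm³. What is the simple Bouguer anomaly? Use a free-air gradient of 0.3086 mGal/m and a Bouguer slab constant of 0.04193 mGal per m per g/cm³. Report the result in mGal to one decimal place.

Free-air correction = 0.3086 × 3487.3 = 1076.18 mGal
Free-air anomaly = 978390.47 − 979102.58 + (1076.18) = 364.07 mGal
Bouguer slab correction = 0.04193 × 2.84 × 3487.3 = 415.27 mGal
Simple Bouguer anomaly = 364.07 − (415.27) = -51.20 mGal

-51.2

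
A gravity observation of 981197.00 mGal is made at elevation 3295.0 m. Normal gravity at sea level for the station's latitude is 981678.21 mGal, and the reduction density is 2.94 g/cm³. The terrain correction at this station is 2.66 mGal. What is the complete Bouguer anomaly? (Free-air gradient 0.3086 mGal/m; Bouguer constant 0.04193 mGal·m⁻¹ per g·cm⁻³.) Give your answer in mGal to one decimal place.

Free-air correction = 0.3086 × 3295.0 = 1016.84 mGal
Free-air anomaly = 981197.00 − 981678.21 + (1016.84) = 535.63 mGal
Bouguer slab correction = 0.04193 × 2.94 × 3295.0 = 406.19 mGal
Simple Bouguer anomaly = 535.63 − (406.19) = 129.44 mGal
Complete Bouguer anomaly = 129.44 + 2.66 = 132.10 mGal

132.1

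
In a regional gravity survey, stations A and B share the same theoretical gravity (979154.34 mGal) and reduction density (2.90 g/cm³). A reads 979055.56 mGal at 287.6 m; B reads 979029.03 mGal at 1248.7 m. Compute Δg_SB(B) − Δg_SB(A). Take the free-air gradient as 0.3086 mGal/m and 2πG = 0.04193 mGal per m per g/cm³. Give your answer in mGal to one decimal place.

Δg_SB(A) = 979055.56 − 979154.34 + 0.3086×287.6 − 0.04193×2.90×287.6 = -45.00 mGal
Δg_SB(B) = 979029.03 − 979154.34 + 0.3086×1248.7 − 0.04193×2.90×1248.7 = 108.20 mGal
Difference = 108.20 − (-45.00) = 153.20 mGal

153.2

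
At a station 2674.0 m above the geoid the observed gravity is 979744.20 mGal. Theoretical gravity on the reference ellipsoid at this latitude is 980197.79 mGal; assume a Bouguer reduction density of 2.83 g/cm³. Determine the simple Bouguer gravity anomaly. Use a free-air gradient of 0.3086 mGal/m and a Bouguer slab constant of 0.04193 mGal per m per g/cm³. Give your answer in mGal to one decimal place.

Free-air correction = 0.3086 × 2674.0 = 825.20 mGal
Free-air anomaly = 979744.20 − 980197.79 + (825.20) = 371.61 mGal
Bouguer slab correction = 0.04193 × 2.83 × 2674.0 = 317.30 mGal
Simple Bouguer anomaly = 371.61 − (317.30) = 54.31 mGal

54.3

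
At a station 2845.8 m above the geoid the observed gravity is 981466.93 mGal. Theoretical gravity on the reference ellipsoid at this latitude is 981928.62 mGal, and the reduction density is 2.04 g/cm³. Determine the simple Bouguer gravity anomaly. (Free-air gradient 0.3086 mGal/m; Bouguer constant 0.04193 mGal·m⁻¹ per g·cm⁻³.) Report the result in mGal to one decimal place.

Free-air correction = 0.3086 × 2845.8 = 878.21 mGal
Free-air anomaly = 981466.93 − 981928.62 + (878.21) = 416.52 mGal
Bouguer slab correction = 0.04193 × 2.04 × 2845.8 = 243.42 mGal
Simple Bouguer anomaly = 416.52 − (243.42) = 173.10 mGal

173.1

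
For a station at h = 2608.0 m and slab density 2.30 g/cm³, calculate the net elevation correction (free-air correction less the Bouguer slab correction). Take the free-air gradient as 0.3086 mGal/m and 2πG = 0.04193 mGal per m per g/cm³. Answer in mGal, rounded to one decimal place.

Combined gradient = 0.3086 − 0.04193 × 2.30 = 0.2121610 mGal/m
Combined elevation correction = 0.2121610 × 2608.0 = 553.3 mGal

553.3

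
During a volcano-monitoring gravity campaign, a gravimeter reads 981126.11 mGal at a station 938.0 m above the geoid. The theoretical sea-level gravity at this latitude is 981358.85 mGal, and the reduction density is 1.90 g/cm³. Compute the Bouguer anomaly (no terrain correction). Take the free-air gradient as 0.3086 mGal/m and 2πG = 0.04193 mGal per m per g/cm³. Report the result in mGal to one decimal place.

Free-air correction = 0.3086 × 938.0 = 289.47 mGal
Free-air anomaly = 981126.11 − 981358.85 + (289.47) = 56.73 mGal
Bouguer slab correction = 0.04193 × 1.90 × 938.0 = 74.73 mGal
Simple Bouguer anomaly = 56.73 − (74.73) = -18.00 mGal

-18.0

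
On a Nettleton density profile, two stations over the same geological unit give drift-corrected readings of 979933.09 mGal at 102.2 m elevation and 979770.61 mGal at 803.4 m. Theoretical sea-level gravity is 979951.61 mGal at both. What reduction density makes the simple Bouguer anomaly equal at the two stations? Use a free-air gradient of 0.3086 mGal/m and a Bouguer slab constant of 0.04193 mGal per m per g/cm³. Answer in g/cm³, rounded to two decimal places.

Δg_obs = 979770.61 − 979933.09 = -162.48 mGal over Δh = 803.4 − 102.2 = 701.2 m
Equal Bouguer anomalies ⇒ Δg_obs + (0.3086 − 0.04193ρ)·Δh = 0
0.3086 − 0.04193ρ = −Δg_obs/Δh = 0.23172
ρ = (0.3086 − 0.23172) / 0.04193 = 1.83 g/cm³

1.83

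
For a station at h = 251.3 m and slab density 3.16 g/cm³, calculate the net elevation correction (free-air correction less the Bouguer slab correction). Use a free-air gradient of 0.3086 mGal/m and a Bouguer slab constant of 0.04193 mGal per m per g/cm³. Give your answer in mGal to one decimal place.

44.3

Combined gradient = 0.3086 − 0.04193 × 3.16 = 0.1761012 mGal/m
Combined elevation correction = 0.1761012 × 251.3 = 44.3 mGal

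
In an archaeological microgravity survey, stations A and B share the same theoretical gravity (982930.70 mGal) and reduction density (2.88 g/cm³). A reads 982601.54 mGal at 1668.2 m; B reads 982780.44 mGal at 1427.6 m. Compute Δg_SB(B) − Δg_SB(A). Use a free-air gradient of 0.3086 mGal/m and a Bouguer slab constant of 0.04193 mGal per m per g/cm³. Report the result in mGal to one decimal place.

Δg_SB(A) = 982601.54 − 982930.70 + 0.3086×1668.2 − 0.04193×2.88×1668.2 = -15.80 mGal
Δg_SB(B) = 982780.44 − 982930.70 + 0.3086×1427.6 − 0.04193×2.88×1427.6 = 117.90 mGal
Difference = 117.90 − (-15.80) = 133.70 mGal

133.7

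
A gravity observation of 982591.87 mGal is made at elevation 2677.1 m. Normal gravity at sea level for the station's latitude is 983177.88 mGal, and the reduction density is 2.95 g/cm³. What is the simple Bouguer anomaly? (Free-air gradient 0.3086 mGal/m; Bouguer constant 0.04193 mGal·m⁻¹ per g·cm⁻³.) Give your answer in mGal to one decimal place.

Free-air correction = 0.3086 × 2677.1 = 826.15 mGal
Free-air anomaly = 982591.87 − 983177.88 + (826.15) = 240.14 mGal
Bouguer slab correction = 0.04193 × 2.95 × 2677.1 = 331.14 mGal
Simple Bouguer anomaly = 240.14 − (331.14) = -91.00 mGal

-91.0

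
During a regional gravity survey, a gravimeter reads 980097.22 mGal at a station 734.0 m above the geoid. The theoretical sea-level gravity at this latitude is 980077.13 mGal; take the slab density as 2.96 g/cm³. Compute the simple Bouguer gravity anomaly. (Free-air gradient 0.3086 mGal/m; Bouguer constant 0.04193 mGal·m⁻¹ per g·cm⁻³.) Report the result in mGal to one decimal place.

Free-air correction = 0.3086 × 734.0 = 226.51 mGal
Free-air anomaly = 980097.22 − 980077.13 + (226.51) = 246.60 mGal
Bouguer slab correction = 0.04193 × 2.96 × 734.0 = 91.10 mGal
Simple Bouguer anomaly = 246.60 − (91.10) = 155.50 mGal

155.5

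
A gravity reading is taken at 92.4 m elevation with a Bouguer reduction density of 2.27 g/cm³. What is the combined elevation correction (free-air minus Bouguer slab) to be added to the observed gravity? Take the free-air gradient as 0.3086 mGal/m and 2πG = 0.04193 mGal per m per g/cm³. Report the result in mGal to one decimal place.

Combined gradient = 0.3086 − 0.04193 × 2.27 = 0.2134189 mGal/m
Combined elevation correction = 0.2134189 × 92.4 = 19.7 mGal

19.7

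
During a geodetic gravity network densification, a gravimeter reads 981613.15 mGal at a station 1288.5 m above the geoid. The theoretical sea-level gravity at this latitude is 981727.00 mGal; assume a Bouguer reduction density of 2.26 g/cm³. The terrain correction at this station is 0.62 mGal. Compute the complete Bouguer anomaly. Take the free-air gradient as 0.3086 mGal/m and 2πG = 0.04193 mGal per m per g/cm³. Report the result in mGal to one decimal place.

162.3

Free-air correction = 0.3086 × 1288.5 = 397.63 mGal
Free-air anomaly = 981613.15 − 981727.00 + (397.63) = 283.78 mGal
Bouguer slab correction = 0.04193 × 2.26 × 1288.5 = 122.10 mGal
Simple Bouguer anomaly = 283.78 − (122.10) = 161.68 mGal
Complete Bouguer anomaly = 161.68 + 0.62 = 162.30 mGal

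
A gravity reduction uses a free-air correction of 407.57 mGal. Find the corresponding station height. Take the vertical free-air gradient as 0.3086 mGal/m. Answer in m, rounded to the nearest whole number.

1321

h = 407.57 / 0.3086 = 1320.71 m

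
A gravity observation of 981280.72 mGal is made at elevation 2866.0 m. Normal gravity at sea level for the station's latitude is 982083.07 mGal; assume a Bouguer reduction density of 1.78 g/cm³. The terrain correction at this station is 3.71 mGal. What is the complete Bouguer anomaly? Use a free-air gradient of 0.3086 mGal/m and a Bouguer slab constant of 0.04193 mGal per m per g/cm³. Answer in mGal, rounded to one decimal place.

Free-air correction = 0.3086 × 2866.0 = 884.45 mGal
Free-air anomaly = 981280.72 − 982083.07 + (884.45) = 82.10 mGal
Bouguer slab correction = 0.04193 × 1.78 × 2866.0 = 213.91 mGal
Simple Bouguer anomaly = 82.10 − (213.91) = -131.81 mGal
Complete Bouguer anomaly = -131.81 + 3.71 = -128.10 mGal

-128.1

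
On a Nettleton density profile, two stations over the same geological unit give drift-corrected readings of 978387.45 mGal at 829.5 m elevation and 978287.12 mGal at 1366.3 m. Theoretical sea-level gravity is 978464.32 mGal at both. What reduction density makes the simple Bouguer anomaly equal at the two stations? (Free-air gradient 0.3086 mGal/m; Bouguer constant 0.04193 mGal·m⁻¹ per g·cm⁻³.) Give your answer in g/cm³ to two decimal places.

2.90

Δg_obs = 978287.12 − 978387.45 = -100.33 mGal over Δh = 1366.3 − 829.5 = 536.8 m
Equal Bouguer anomalies ⇒ Δg_obs + (0.3086 − 0.04193ρ)·Δh = 0
0.3086 − 0.04193ρ = −Δg_obs/Δh = 0.18690
ρ = (0.3086 − 0.18690) / 0.04193 = 2.90 g/cm³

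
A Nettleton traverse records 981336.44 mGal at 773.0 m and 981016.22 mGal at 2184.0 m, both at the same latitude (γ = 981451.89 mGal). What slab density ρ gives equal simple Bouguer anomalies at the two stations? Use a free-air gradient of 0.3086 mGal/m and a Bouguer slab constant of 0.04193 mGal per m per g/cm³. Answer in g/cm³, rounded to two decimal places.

Δg_obs = 981016.22 − 981336.44 = -320.22 mGal over Δh = 2184.0 − 773.0 = 1411.0 m
Equal Bouguer anomalies ⇒ Δg_obs + (0.3086 − 0.04193ρ)·Δh = 0
0.3086 − 0.04193ρ = −Δg_obs/Δh = 0.22695
ρ = (0.3086 − 0.22695) / 0.04193 = 1.95 g/cm³

1.95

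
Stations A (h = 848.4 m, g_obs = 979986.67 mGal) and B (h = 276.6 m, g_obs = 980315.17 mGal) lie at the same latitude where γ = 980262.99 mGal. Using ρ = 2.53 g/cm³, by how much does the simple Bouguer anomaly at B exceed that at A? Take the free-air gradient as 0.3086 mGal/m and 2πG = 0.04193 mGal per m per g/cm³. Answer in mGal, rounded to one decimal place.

212.7

Δg_SB(A) = 979986.67 − 980262.99 + 0.3086×848.4 − 0.04193×2.53×848.4 = -104.50 mGal
Δg_SB(B) = 980315.17 − 980262.99 + 0.3086×276.6 − 0.04193×2.53×276.6 = 108.20 mGal
Difference = 108.20 − (-104.50) = 212.70 mGal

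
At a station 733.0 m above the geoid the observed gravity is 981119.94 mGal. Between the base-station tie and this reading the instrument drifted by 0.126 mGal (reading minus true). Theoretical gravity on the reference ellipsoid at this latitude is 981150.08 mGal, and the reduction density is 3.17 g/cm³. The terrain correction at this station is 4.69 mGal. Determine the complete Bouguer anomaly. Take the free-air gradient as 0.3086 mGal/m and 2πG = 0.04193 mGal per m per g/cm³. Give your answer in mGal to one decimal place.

103.2

Drift-corrected reading = 981119.94 − (0.126) = 981119.814 mGal
Free-air correction = 0.3086 × 733.0 = 226.20 mGal
Free-air anomaly = 981119.814 − 981150.08 + (226.20) = 195.934 mGal
Bouguer slab correction = 0.04193 × 3.17 × 733.0 = 97.43 mGal
Simple Bouguer anomaly = 195.934 − (97.43) = 98.504 mGal
Complete Bouguer anomaly = 98.504 + 4.69 = 103.194 mGal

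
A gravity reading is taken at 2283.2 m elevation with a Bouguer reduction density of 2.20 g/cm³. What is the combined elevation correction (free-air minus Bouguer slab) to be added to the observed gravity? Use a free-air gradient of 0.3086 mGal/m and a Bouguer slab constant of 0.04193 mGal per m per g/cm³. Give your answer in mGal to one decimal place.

Combined gradient = 0.3086 − 0.04193 × 2.20 = 0.2163540 mGal/m
Combined elevation correction = 0.2163540 × 2283.2 = 494.0 mGal

494.0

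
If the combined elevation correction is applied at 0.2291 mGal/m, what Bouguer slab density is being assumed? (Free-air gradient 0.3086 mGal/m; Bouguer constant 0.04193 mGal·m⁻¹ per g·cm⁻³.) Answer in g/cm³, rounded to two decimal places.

1.90

0.2291 = 0.3086 − 0.04193 × ρ
ρ = (0.3086 − 0.2291) / 0.04193 = 1.90 g/cm³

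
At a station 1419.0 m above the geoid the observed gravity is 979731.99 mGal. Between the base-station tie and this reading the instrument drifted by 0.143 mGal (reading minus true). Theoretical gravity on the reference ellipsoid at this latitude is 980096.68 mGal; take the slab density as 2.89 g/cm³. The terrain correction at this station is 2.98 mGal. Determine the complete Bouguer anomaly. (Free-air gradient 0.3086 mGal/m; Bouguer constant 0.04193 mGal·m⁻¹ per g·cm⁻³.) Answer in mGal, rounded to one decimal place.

-95.9

Drift-corrected reading = 979731.99 − (0.143) = 979731.847 mGal
Free-air correction = 0.3086 × 1419.0 = 437.90 mGal
Free-air anomaly = 979731.847 − 980096.68 + (437.90) = 73.067 mGal
Bouguer slab correction = 0.04193 × 2.89 × 1419.0 = 171.95 mGal
Simple Bouguer anomaly = 73.067 − (171.95) = -98.883 mGal
Complete Bouguer anomaly = -98.883 + 2.98 = -95.903 mGal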